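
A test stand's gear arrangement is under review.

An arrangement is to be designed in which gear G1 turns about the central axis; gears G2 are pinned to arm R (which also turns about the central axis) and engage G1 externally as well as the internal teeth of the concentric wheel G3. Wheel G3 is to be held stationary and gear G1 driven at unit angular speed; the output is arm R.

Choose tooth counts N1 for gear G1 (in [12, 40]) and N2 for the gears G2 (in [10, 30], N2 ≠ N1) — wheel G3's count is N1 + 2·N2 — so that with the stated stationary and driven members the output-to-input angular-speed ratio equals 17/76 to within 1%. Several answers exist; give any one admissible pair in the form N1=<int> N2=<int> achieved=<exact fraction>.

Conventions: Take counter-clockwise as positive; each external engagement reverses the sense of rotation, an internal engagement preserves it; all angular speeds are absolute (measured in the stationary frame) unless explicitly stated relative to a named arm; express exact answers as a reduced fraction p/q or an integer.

N1=17 N2=21 achieved=17/76

design class (target 17/76): planetary set
Willis with ω_ring = 0: ω_arm/ω_sun = N1/(N1+N3); set equal to 17/76  ⇒  N3/N1 = 1/(17/76) − 1 = 59/17
N3 = N1 + 2·N2  ⇒  N2/N1 = (N3/N1 − 1)/2 = (59/17 − 1)/2 = 21/17
smallest multiple with N1 ≥ 12 and N2 ≥ 10: k = 1  ⇒  N1 = 1·17 = 17, N2 = 1·21 = 21 (N1 ≤ 40, N2 ≤ 30, N2 ≠ N1 ✓), N3 = 17 + 2·21 = 59
check: N1/(N1+N3) with N1 = 17, N3 = 59 gives 17/76; |achieved − target| = 0 ≤ 17/7600 ✓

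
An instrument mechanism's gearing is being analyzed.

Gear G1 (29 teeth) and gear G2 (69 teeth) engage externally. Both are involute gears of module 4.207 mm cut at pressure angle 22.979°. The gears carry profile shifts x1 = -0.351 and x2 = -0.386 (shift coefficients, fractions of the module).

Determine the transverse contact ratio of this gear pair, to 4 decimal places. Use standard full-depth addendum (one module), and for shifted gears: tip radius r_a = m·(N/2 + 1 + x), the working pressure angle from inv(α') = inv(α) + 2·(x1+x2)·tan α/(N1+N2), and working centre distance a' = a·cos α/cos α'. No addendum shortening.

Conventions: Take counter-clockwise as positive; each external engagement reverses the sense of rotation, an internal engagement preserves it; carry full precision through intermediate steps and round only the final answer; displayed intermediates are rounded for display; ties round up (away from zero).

1.7562

single-mesh involute tooth geometry (29T engaging 69T at module 4.207)
base radii: r_b1 = 56.160909, r_b2 = 133.624232
tip radii: r_a1 = 63.731843, r_a2 = 147.724598
inv(α') = inv(22.979°) + 2·(-0.351-0.386)·tan α/(29+69) = 0.01660517  ⇒  α' = 20.70795°
a' = a·cos α / cos α' = 206.1430·cos 22.979°/cos 20.70795° = 202.893050
action lengths: √(r_a1²−r_b1²) = 30.128062, √(r_a2²−r_b2²) = 62.985089
base pitch p_b = π·m·cos α = 12.167910
CR = (30.128062 + 62.985089 − 202.893050·sin 20.70795°)/12.167910 = 1.756196
contact ratio ≈ 1.7562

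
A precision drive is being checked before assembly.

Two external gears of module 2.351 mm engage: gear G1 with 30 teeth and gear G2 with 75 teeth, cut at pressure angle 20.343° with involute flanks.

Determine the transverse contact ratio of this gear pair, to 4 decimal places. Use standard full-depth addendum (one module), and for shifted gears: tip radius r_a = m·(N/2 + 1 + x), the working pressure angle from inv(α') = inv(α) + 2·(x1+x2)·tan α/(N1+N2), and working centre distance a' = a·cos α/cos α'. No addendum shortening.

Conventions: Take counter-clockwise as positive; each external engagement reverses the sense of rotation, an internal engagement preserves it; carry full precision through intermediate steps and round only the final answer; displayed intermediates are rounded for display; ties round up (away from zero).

1.7178

topology: single-mesh involute geometry — m = 2.351, 30T/75T pair
base radii: r_b1 = 33.065462, r_b2 = 82.663655
tip radii: r_a1 = 37.616000, r_a2 = 90.513500
no profile shift: α' = α, a' = a
action lengths: √(r_a1²−r_b1²) = 17.934288, √(r_a2²−r_b2²) = 36.870230
base pitch p_b = π·m·cos α = 6.925214
CR = (17.934288 + 36.870230 − 123.427500·sin 20.34300°)/6.925214 = 1.717817
contact ratio ≈ 1.7178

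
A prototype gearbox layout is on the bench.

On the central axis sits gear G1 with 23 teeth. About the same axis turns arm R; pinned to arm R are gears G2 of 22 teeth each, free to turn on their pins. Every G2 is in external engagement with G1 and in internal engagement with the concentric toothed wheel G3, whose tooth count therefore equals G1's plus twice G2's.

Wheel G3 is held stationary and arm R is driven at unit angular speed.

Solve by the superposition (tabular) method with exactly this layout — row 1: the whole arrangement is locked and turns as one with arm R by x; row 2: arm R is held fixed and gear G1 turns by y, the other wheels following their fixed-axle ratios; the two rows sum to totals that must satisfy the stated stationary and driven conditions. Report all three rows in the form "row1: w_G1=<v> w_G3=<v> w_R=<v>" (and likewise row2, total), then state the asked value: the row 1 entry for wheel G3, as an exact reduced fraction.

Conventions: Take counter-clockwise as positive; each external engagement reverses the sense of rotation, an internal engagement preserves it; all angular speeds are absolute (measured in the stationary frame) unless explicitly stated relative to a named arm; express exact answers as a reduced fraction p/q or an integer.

topology: planetary set — G1 23T / G2 22T / G3 67T, arm = carrier (Willis)
row 1 (train locked, turned with arm): all members turn x
row 2 (arm held, sun turns y): ω_ring = −(23/67)·y, ω_arm = 0
boundary: total ω_ring = x − (23/67)·y = 0 and total ω_arm = x = 1  ⇒  y = 67/23, x = 1
row 2 ring = −(23/67)·67/23 = -1
totals (row 1 + row 2): sun 1 + 67/23 = 90/23, ring 1 + (-1) = 0, arm 1 + 0 = 1
asked cell (row1, ring) = 1

row1: w_G1=1 w_G3=1 w_R=1
row2: w_G1=67/23 w_G3=-1 w_R=0
total: w_G1=90/23 w_G3=0 w_R=1
asked value: 1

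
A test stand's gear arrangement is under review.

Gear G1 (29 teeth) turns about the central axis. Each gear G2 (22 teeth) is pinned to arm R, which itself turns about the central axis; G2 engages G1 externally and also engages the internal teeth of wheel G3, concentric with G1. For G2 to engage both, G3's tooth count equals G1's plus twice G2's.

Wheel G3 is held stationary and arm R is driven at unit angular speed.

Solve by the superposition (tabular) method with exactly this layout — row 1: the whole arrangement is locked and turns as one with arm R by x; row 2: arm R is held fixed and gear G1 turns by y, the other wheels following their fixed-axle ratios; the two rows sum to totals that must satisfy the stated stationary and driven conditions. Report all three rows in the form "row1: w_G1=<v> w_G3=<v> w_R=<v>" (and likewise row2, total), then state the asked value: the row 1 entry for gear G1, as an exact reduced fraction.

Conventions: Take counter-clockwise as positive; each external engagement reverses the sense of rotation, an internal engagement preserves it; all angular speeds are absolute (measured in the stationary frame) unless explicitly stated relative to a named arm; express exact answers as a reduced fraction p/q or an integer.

planetary set (29T centre, 22T on arm, 73T internal) — Willis relation
superposition row 1 [locked train]: every member turns x
row 2: sun turns y, ring = −(29/73)·y, arm 0
boundary: total ω_ring = x − (29/73)·y = 0 and total ω_arm = x = 1  ⇒  y = 73/29, x = 1
row 2 ring = −(29/73)·73/29 = -1
totals (row 1 + row 2): sun 1 + 73/29 = 102/29, ring 1 + (-1) = 0, arm 1 + 0 = 1
asked cell (row1, sun) = 1

row1: w_G1=1 w_G3=1 w_R=1
row2: w_G1=73/29 w_G3=-1 w_R=0
total: w_G1=102/29 w_G3=0 w_R=1
asked value: 1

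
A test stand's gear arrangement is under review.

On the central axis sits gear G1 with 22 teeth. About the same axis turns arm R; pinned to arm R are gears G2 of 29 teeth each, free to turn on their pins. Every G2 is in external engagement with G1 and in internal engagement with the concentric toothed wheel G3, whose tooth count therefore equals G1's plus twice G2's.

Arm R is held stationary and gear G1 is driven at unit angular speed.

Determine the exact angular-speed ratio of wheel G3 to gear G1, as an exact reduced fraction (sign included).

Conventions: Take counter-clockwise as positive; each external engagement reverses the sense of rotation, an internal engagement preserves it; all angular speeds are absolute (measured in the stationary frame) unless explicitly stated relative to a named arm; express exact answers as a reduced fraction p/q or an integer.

-11/40

recognized (axles ride arm R): planetary set, 22/29/80 teeth
ring teeth: 22 + 2·29 = 80
22(ω_sun−ω_arm) = −80(ω_ring−ω_arm),  ω_arm = 0, ω_sun = 1
ω_ring = 0 − (22/80)(1−0) = -11/40
ω_out/ω_in = -11/40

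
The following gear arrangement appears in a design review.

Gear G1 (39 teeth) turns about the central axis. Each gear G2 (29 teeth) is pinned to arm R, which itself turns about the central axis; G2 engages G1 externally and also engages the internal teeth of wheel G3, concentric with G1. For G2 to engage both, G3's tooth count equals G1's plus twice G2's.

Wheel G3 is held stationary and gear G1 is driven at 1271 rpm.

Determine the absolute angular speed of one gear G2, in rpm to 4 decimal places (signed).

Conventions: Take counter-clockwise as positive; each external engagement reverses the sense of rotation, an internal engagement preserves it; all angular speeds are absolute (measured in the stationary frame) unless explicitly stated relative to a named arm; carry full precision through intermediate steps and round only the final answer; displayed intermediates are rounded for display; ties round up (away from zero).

topology: planetary set — G1 39T / G2 29T / G3 97T, arm = carrier (Willis)
normalise by the input: solve with ω_sun = 1, then scale by 1271 rpm
ring teeth: 39 + 2·29 = 97
39(ω_sun−ω_arm) = −97(ω_ring−ω_arm),  ω_ring = 0, ω_sun = 1
39(1−ω_arm) = −97(0−ω_arm)  ⇒  136·ω_arm = 39  ⇒  ω_arm = 39/136
sun–planet mesh: 39·(1−39/136) = −29·(ω_p−ω_arm)  ⇒  ω_p−ω_arm = -3783/3944
ω_p = 39/136 − 3783/3944 = -39/58
scale: ω_p = -39/58 × 1271 rpm = -854.6379 rpm

-854.6379 rpm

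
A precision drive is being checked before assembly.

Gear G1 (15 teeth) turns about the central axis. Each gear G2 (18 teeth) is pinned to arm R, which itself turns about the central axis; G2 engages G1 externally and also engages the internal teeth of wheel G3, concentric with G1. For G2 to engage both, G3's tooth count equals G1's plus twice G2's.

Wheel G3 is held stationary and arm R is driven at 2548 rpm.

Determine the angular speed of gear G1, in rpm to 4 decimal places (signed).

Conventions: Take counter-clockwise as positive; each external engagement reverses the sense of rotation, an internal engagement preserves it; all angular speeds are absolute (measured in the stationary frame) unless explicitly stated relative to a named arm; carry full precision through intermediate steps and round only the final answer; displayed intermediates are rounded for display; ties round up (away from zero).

topology: planetary set — G1 15T / G2 18T / G3 51T, arm = carrier (Willis)
normalise by the input: solve with ω_arm = 1, then scale by 2548 rpm
ring teeth: 15 + 2·18 = 51
15(ω_sun−ω_arm) = −51(ω_ring−ω_arm),  ω_ring = 0, ω_arm = 1
ω_sun = 1 − (51/15)(0−1) = 22/5
scale: ω_sun = 22/5 × 2548 rpm = +11211.2000 rpm

+11211.2000 rpm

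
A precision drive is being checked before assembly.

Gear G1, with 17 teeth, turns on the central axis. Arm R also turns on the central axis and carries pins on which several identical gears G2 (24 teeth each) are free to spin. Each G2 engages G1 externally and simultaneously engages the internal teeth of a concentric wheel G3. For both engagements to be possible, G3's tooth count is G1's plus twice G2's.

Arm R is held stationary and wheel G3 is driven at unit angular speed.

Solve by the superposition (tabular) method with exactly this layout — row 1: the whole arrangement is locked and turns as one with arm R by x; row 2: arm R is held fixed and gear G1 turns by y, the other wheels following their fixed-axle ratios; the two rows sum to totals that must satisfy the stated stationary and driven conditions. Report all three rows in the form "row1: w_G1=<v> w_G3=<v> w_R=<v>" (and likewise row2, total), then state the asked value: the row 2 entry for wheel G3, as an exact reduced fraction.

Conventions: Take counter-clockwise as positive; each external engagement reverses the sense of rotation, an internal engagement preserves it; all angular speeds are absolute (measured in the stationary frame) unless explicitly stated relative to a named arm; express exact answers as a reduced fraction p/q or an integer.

row1: w_G1=0 w_G3=0 w_R=0
row2: w_G1=-65/17 w_G3=1 w_R=0
total: w_G1=-65/17 w_G3=1 w_R=0
asked value: 1

topology: planetary set — G1 17T / G2 24T / G3 65T, arm = carrier (Willis)
superposition row 1 [locked train]: every member turns x
row 2 — arm fixed, fixed-axis ratios: sun y, ring −(17/65)·y, arm 0
boundary: total ω_arm = x = 0 and total ω_ring = x − (17/65)·y = 1  ⇒  y = -65/17, x = 0
row 2 ring = −(17/65)·(-65/17) = 1
totals (row 1 + row 2): sun 0 + (-65/17) = -65/17, ring 0 + 1 = 1, arm 0 + 0 = 0
asked cell (row2, ring) = 1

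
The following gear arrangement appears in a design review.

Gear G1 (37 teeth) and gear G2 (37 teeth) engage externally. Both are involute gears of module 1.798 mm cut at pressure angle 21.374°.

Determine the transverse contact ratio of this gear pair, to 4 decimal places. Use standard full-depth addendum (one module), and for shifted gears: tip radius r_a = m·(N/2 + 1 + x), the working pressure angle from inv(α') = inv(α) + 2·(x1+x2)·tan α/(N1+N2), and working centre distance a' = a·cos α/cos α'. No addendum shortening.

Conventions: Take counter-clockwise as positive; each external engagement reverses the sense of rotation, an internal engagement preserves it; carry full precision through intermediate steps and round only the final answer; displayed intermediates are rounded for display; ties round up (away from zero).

1.6361

recognized (one external pair, fixed centres): single-mesh tooth geometry, m = 1.798, N1 = 37, N2 = 37
base radii: r_b1 = 30.975214, r_b2 = 30.975214
tip radii: r_a1 = 35.061000, r_a2 = 35.061000
no profile shift: α' = α, a' = a
action lengths: √(r_a1²−r_b1²) = 16.425889, √(r_a2²−r_b2²) = 16.425889
base pitch p_b = π·m·cos α = 5.260081
CR = (16.425889 + 16.425889 − 66.526000·sin 21.37400°)/5.260081 = 1.636115
contact ratio ≈ 1.6361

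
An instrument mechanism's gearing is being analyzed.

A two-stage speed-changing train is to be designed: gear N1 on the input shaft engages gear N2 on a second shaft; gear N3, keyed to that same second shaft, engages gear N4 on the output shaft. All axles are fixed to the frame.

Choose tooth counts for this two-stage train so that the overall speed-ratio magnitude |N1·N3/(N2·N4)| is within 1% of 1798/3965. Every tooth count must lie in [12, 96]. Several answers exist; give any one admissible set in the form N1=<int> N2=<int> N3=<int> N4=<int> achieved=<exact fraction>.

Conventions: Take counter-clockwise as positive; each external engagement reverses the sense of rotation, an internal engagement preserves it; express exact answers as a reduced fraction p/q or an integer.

N1=29 N2=61 N3=62 N4=65 achieved=1798/3965

design class (target 1798/3965): fixed-axis compound train
target = 1798/3965 in lowest terms: an exact hit needs N1·N3 = k·1798 and N2·N4 = k·3965 for one integer k, every count in [12, 96]; additionally prefer no 1:1 stage (N1 ≠ N2, N3 ≠ N4)
k = 1: N1·N3 = 1798 = 29·62, N2·N4 = 3965 = 61·65
achieved = 29·62/(61·65) = 1798/3965; |achieved − target| = 0 ≤ 899/198250 ✓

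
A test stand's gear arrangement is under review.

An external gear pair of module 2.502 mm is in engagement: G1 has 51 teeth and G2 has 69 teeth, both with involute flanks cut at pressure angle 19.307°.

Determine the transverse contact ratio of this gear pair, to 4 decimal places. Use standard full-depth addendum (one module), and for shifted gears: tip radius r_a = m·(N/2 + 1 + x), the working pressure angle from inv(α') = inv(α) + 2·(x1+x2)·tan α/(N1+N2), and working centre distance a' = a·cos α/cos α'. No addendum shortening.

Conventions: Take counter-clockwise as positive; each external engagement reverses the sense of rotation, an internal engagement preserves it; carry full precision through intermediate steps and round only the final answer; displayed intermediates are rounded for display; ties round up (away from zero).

1.8222

single-mesh involute tooth geometry (51T engaging 69T at module 2.502)
base radii: r_b1 = 60.212868, r_b2 = 81.464468
tip radii: r_a1 = 66.303000, r_a2 = 88.821000
no profile shift: α' = α, a' = a
action lengths: √(r_a1²−r_b1²) = 27.757852, √(r_a2²−r_b2²) = 35.393650
base pitch p_b = π·m·cos α = 7.418208
CR = (27.757852 + 35.393650 − 150.120000·sin 19.30700°)/7.418208 = 1.822188
contact ratio ≈ 1.8222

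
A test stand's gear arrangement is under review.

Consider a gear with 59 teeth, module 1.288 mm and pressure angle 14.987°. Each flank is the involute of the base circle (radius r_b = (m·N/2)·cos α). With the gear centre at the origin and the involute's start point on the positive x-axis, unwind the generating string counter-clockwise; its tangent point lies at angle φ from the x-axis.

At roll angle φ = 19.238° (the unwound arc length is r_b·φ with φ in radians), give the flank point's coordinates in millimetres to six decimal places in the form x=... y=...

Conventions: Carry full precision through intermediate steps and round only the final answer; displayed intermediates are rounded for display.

x=38.714562 y=0.457925

topology: single-mesh involute geometry — m = 1.288, N = 59
pitch radius r_p = m·N/2 = 1.288·59/2 = 37.996000
base radius r_b = r_p·cos α = 37.996000·cos 14.987° = 36.703548
roll angle φ = 19.238° = 0.33576644 rad
x = r_b·(cos φ + φ·sin φ) = 38.714562
y = r_b·(sin φ − φ·cos φ) = 0.457925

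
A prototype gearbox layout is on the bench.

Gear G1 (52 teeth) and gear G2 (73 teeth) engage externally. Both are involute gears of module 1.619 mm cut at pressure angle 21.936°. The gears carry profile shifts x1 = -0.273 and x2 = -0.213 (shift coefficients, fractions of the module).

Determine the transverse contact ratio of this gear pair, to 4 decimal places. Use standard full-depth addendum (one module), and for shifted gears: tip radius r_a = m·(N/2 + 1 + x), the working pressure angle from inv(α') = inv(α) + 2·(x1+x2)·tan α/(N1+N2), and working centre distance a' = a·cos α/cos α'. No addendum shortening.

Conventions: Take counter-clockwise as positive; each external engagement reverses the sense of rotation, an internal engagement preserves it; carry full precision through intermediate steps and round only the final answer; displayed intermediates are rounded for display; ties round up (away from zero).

1.7706

recognized (one external pair, fixed centres): single-mesh tooth geometry, m = 1.619, N1 = 52, N2 = 73
base radii: r_b1 = 39.046467, r_b2 = 54.815232
tip radii: r_a1 = 43.271013, r_a2 = 60.367653
inv(α') = inv(21.936°) + 2·(-0.273-0.213)·tan α/(52+73) = 0.01674043  ⇒  α' = 20.76202°
a' = a·cos α / cos α' = 101.1875·cos 21.936°/cos 20.76202° = 100.380312
action lengths: √(r_a1²−r_b1²) = 18.648164, √(r_a2²−r_b2²) = 25.289205
base pitch p_b = π·m·cos α = 4.718004
CR = (18.648164 + 25.289205 − 100.380312·sin 20.76202°)/4.718004 = 1.770627
contact ratio ≈ 1.7706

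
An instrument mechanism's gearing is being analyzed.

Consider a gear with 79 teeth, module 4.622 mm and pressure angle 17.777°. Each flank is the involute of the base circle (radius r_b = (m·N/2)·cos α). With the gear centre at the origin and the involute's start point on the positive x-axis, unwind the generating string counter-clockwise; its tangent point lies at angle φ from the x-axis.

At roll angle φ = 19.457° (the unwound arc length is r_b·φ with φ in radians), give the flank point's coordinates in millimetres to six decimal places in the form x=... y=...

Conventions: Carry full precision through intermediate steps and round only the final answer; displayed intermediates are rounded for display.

x=183.588876 y=2.243370

class = single-mesh tooth geometry [base-circle involute, m = 4.622, 79T]
pitch radius r_p = m·N/2 = 4.622·79/2 = 182.569000
base radius r_b = r_p·cos α = 182.569000·cos 17.777° = 173.851701
roll angle φ = 19.457° = 0.33958871 rad
x = r_b·(cos φ + φ·sin φ) = 183.588876
y = r_b·(sin φ − φ·cos φ) = 2.243370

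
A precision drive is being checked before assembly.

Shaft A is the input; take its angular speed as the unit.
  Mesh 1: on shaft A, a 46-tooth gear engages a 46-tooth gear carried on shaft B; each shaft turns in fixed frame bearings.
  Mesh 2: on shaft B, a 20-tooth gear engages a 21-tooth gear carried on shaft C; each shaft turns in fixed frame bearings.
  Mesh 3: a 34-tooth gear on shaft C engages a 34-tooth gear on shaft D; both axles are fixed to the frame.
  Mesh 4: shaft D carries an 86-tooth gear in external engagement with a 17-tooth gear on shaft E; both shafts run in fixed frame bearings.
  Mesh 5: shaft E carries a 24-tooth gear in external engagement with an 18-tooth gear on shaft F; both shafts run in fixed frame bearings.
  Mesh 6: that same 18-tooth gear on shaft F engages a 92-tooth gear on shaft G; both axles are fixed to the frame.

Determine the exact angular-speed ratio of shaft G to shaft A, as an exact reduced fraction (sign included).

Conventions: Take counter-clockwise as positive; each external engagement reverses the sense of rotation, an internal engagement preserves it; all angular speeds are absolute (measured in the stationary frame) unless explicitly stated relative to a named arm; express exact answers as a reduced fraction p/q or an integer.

class = fixed-axis compound train [6 meshes; 6 ratios multiply, 6 sense flips]
mesh 1 [46T→46T]: running ratio 1, sense −
mesh 2 [20T→21T]: running ratio 20/21, sense +
mesh 3 [34T→34T]: running ratio 20/21, sense −
mesh 4 [86T→17T]: running ratio 1720/357, sense +
mesh 5 [24T→18T]: running ratio 6880/1071, sense −
mesh 6 [18T→92T]: running ratio 3440/2737, sense +
ω_out/ω_in = 3440/2737

3440/2737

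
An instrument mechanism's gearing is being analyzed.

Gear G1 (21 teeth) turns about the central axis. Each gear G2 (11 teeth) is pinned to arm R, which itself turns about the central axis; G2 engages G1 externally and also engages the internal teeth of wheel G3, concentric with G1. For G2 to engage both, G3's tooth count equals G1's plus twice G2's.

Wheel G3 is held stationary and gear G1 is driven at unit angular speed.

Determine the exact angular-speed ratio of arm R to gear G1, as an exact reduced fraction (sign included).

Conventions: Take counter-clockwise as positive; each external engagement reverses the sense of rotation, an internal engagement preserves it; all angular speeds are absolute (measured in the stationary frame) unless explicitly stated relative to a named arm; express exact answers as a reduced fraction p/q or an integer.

21/64

topology: planetary set — G1 21T / G2 11T / G3 43T, arm = carrier (Willis)
ring teeth: 21 + 2·11 = 43
21(ω_sun−ω_arm) = −43(ω_ring−ω_arm),  ω_ring = 0, ω_sun = 1
21(1−ω_arm) = −43(0−ω_arm)  ⇒  64·ω_arm = 21  ⇒  ω_arm = 21/64
ω_out/ω_in = 21/64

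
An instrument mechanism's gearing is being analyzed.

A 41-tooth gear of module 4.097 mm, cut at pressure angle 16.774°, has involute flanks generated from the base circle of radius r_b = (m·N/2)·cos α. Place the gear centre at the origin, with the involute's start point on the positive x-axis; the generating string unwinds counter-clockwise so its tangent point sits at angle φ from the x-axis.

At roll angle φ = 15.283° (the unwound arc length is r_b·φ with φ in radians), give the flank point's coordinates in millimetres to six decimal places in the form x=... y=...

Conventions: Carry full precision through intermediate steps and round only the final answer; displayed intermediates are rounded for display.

x=83.224890 y=0.505103

recognized (one wheel, involute flank): single-mesh tooth geometry, m = 4.097, N = 41
pitch radius r_p = m·N/2 = 4.097·41/2 = 83.988500
base radius r_b = r_p·cos α = 83.988500·cos 16.774° = 80.414836
roll angle φ = 15.283° = 0.26673867 rad
x = r_b·(cos φ + φ·sin φ) = 83.224890
y = r_b·(sin φ − φ·cos φ) = 0.505103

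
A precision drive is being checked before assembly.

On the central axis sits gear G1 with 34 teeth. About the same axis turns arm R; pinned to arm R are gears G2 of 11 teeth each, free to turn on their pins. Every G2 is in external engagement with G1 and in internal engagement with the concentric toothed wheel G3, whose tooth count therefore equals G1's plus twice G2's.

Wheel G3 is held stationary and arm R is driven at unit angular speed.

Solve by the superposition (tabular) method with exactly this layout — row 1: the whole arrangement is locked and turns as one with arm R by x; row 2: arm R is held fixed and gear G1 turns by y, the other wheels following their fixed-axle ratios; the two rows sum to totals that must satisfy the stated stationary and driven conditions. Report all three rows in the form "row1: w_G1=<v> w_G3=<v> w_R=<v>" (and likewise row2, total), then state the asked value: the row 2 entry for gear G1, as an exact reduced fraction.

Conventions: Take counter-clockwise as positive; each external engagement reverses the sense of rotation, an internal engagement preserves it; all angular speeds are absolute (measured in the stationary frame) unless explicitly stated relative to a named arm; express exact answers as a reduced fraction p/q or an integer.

row1: w_G1=1 w_G3=1 w_R=1
row2: w_G1=28/17 w_G3=-1 w_R=0
total: w_G1=45/17 w_G3=0 w_R=1
asked value: 28/17

class = planetary set [G3 = 34+2·11 = 56; Willis about the carrier]
row 1 — lock + rotate with arm: ω_sun = ω_ring = ω_arm = x
row 2 — arm fixed, fixed-axis ratios: sun y, ring −(34/56)·y, arm 0
boundary: total ω_ring = x − (34/56)·y = 0 and total ω_arm = x = 1  ⇒  y = 28/17, x = 1
row 2 ring = −(34/56)·28/17 = -1
totals (row 1 + row 2): sun 1 + 28/17 = 45/17, ring 1 + (-1) = 0, arm 1 + 0 = 1
asked cell (row2, sun) = 28/17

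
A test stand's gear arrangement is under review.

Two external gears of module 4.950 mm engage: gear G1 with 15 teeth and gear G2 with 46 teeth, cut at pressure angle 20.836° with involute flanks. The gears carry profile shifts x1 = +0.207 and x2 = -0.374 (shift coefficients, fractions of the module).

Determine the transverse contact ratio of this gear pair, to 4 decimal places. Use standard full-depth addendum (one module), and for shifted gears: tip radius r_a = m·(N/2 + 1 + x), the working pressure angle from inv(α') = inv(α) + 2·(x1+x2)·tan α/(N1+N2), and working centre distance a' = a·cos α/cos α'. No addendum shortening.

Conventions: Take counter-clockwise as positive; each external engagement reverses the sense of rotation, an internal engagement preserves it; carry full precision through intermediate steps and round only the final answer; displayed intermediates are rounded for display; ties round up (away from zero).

1.5697

single-mesh involute tooth geometry (15T engaging 46T at module 4.950)
base radii: r_b1 = 34.697113, r_b2 = 106.404480
tip radii: r_a1 = 43.099650, r_a2 = 116.948700
inv(α') = inv(20.836°) + 2·(+0.207-0.374)·tan α/(15+46) = 0.01484287  ⇒  α' = 19.97335°
a' = a·cos α / cos α' = 150.9750·cos 20.836°/cos 19.97335° = 150.131784
action lengths: √(r_a1²−r_b1²) = 25.567365, √(r_a2²−r_b2²) = 48.529219
base pitch p_b = π·m·cos α = 14.533893
CR = (25.567365 + 48.529219 − 150.131784·sin 19.97335°)/14.533893 = 1.569717
contact ratio ≈ 1.5697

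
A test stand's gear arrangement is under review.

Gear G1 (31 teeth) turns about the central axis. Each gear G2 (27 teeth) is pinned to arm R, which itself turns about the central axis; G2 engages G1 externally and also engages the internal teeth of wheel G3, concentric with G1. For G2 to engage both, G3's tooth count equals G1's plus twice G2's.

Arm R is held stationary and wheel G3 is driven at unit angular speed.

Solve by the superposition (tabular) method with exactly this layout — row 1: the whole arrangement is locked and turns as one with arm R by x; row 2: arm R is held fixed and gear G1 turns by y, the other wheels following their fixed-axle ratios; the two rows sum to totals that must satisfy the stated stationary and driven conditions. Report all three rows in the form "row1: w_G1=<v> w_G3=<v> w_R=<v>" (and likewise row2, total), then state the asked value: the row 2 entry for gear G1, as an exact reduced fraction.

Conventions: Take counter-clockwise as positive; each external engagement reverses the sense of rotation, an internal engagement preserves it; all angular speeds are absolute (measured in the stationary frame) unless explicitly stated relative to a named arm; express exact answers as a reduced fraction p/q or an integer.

recognized (axles ride arm R): planetary set, 31/27/85 teeth
row 1 (train locked, turned with arm): all members turn x
row 2 — arm fixed, fixed-axis ratios: sun y, ring −(31/85)·y, arm 0
boundary: total ω_arm = x = 0 and total ω_ring = x − (31/85)·y = 1  ⇒  y = -85/31, x = 0
row 2 ring = −(31/85)·(-85/31) = 1
totals (row 1 + row 2): sun 0 + (-85/31) = -85/31, ring 0 + 1 = 1, arm 0 + 0 = 0
asked cell (row2, sun) = -85/31

row1: w_G1=0 w_G3=0 w_R=0
row2: w_G1=-85/31 w_G3=1 w_R=0
total: w_G1=-85/31 w_G3=1 w_R=0
asked value: -85/31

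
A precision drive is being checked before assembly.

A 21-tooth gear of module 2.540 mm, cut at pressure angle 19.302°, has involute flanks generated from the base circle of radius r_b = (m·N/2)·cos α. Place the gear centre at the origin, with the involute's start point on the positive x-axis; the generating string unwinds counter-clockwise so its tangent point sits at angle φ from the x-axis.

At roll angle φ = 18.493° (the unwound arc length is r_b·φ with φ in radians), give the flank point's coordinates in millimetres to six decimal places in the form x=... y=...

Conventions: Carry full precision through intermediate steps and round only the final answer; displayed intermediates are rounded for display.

x=26.448020 y=0.279190

class = single-mesh tooth geometry [base-circle involute, m = 2.540, 21T]
pitch radius r_p = m·N/2 = 2.540·21/2 = 26.670000
base radius r_b = r_p·cos α = 26.670000·cos 19.302° = 25.170864
roll angle φ = 18.493° = 0.32276374 rad
x = r_b·(cos φ + φ·sin φ) = 26.448020
y = r_b·(sin φ − φ·cos φ) = 0.279190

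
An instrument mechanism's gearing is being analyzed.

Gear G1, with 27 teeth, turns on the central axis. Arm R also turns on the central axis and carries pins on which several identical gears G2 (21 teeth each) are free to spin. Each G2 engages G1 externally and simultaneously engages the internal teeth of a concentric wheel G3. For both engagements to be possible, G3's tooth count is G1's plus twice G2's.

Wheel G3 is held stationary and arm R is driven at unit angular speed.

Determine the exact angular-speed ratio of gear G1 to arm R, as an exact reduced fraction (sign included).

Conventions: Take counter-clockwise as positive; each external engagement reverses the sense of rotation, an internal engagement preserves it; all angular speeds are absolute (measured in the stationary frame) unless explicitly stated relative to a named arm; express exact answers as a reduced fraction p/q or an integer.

32/9

recognized (axles ride arm R): planetary set, 27/21/69 teeth
ring teeth: 27 + 2·21 = 69
27(ω_sun−ω_arm) = −69(ω_ring−ω_arm),  ω_ring = 0, ω_arm = 1
ω_sun = 1 − (69/27)(0−1) = 32/9
ω_out/ω_in = 32/9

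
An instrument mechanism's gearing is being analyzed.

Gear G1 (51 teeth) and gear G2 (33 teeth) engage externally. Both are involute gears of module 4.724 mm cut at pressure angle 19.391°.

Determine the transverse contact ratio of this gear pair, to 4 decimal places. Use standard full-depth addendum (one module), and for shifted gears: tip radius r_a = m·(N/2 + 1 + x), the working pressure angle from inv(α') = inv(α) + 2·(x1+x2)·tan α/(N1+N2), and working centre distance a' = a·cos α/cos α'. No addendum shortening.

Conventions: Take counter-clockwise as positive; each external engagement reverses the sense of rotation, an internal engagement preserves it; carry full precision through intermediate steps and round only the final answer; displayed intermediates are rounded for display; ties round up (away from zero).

1.7471

class = single-mesh tooth geometry [involute pair 51T × 33T, m = 4.724]
base radii: r_b1 = 113.628772, r_b2 = 73.524499
tip radii: r_a1 = 125.186000, r_a2 = 82.670000
no profile shift: α' = α, a' = a
action lengths: √(r_a1²−r_b1²) = 52.536053, √(r_a2²−r_b2²) = 37.795197
base pitch p_b = π·m·cos α = 13.999032
CR = (52.536053 + 37.795197 − 198.408000·sin 19.39100°)/13.999032 = 1.747065
contact ratio ≈ 1.7471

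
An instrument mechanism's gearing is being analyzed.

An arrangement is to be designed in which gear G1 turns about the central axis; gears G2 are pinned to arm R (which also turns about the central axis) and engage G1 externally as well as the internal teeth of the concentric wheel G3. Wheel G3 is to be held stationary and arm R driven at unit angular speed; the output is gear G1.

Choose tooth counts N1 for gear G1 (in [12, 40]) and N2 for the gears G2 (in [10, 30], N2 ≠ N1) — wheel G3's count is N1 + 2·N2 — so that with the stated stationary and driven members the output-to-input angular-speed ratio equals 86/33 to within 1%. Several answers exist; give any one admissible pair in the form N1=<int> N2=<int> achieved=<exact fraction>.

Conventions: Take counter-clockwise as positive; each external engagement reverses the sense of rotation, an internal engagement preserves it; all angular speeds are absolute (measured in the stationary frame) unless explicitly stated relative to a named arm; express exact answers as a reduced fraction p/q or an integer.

N1=33 N2=10 achieved=86/33

design class (target 86/33): planetary set
Willis with ω_ring = 0: ω_sun/ω_arm = (N1+N3)/N1; set equal to 86/33  ⇒  N3/N1 = 86/33 − 1 = 53/33
N3 = N1 + 2·N2  ⇒  N2/N1 = (N3/N1 − 1)/2 = (53/33 − 1)/2 = 10/33
smallest multiple with N1 ≥ 12 and N2 ≥ 10: k = 1  ⇒  N1 = 1·33 = 33, N2 = 1·10 = 10 (N1 ≤ 40, N2 ≤ 30, N2 ≠ N1 ✓), N3 = 33 + 2·10 = 53
check: (N1+N3)/N1 with N1 = 33, N3 = 53 gives 86/33; |achieved − target| = 0 ≤ 43/1650 ✓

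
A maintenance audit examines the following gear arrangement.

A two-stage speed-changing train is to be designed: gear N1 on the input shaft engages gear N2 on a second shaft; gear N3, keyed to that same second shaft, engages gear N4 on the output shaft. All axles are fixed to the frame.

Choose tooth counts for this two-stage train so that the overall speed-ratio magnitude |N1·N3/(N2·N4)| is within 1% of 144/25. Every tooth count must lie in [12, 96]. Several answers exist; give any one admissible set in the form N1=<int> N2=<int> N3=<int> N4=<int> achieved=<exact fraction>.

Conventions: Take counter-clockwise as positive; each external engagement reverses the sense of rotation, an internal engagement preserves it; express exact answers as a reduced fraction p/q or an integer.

N1=16 N2=15 N3=81 N4=15 achieved=144/25

2-stage fixed-axis compound train for ratio 144/25
target = 144/25 in lowest terms: an exact hit needs N1·N3 = k·144 and N2·N4 = k·25 for one integer k, every count in [12, 96]; additionally prefer no 1:1 stage (N1 ≠ N2, N3 ≠ N4)
k = 1…8: no 1:1-free in-range split of k·144 and k·25 into factor pairs; take k = 9
k = 9: N1·N3 = 1296 = 16·81, N2·N4 = 225 = 15·15
achieved = 16·81/(15·15) = 144/25; |achieved − target| = 0 ≤ 36/625 ✓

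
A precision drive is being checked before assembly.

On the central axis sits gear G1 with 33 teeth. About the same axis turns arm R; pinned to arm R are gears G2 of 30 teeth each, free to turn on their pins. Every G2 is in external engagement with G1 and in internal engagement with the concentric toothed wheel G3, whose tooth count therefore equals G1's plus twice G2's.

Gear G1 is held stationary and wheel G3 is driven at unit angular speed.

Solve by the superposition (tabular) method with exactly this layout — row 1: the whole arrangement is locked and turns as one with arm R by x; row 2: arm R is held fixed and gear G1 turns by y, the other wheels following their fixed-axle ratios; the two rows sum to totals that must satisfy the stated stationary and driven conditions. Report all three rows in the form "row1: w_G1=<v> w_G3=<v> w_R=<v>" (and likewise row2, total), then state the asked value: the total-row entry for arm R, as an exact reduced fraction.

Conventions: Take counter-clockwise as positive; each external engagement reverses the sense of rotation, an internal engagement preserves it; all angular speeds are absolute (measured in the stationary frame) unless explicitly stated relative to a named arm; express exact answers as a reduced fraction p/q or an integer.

recognized (axles ride arm R): planetary set, 33/30/93 teeth
row 1 — lock + rotate with arm: ω_sun = ω_ring = ω_arm = x
row 2 (arm held, sun turns y): ω_ring = −(33/93)·y, ω_arm = 0
boundary: total ω_sun = x + y = 0 and total ω_ring = x − (33/93)·y = 1  ⇒  y = -31/42, x = 31/42
row 2 ring = −(33/93)·(-31/42) = 11/42
totals (row 1 + row 2): sun 31/42 + (-31/42) = 0, ring 31/42 + 11/42 = 1, arm 31/42 + 0 = 31/42
asked cell (total, arm) = 31/42

row1: w_G1=31/42 w_G3=31/42 w_R=31/42
row2: w_G1=-31/42 w_G3=11/42 w_R=0
total: w_G1=0 w_G3=1 w_R=31/42
asked value: 31/42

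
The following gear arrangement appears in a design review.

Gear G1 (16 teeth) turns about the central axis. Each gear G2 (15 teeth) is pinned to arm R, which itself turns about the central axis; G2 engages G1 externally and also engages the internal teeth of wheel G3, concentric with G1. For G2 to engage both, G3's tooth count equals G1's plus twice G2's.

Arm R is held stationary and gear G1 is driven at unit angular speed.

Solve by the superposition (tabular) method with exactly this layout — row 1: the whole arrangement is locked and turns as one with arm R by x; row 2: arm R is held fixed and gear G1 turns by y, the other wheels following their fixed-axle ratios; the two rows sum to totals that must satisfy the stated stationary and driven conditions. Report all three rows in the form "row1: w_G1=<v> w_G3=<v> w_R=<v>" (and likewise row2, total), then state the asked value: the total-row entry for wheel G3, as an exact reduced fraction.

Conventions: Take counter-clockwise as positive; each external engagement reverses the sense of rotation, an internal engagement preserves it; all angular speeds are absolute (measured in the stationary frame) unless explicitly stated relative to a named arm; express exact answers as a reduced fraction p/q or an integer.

class = planetary set [G3 = 16+2·15 = 46; Willis about the carrier]
row 1 (train locked, turned with arm): all members turn x
row 2: sun turns y, ring = −(16/46)·y, arm 0
boundary: total ω_arm = x = 0 and total ω_sun = x + y = 1  ⇒  y = 1, x = 0
row 2 ring = −(16/46)·1 = -8/23
totals (row 1 + row 2): sun 0 + 1 = 1, ring 0 + (-8/23) = -8/23, arm 0 + 0 = 0
asked cell (total, ring) = -8/23

row1: w_G1=0 w_G3=0 w_R=0
row2: w_G1=1 w_G3=-8/23 w_R=0
total: w_G1=1 w_G3=-8/23 w_R=0
asked value: -8/23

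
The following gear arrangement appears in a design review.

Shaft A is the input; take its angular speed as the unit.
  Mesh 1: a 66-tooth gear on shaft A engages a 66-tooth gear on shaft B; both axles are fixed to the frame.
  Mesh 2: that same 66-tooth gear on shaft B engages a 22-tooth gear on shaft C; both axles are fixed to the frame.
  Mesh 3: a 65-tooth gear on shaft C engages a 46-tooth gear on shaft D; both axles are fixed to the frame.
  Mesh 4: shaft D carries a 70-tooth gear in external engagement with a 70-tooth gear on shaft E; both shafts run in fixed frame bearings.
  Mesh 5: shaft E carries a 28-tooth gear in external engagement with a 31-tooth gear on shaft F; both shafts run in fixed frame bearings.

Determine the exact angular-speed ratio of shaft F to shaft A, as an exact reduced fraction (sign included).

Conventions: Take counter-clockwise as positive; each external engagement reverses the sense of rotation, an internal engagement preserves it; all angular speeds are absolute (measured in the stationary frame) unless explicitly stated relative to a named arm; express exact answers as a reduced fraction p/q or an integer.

-2730/713

class = fixed-axis compound train [5 meshes; 5 ratios multiply, 5 sense flips]
mesh 1 [66T→66T]: running ratio 1, sense −
mesh 2 [66T→22T]: running ratio 3, sense +
mesh 3 [65T→46T]: running ratio 195/46, sense −
mesh 4 [70T→70T]: running ratio 195/46, sense +
mesh 5 [28T→31T]: running ratio 2730/713, sense −
ω_out/ω_in = -2730/713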